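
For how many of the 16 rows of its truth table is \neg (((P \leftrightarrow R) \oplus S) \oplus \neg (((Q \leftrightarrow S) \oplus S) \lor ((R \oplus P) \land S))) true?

P  Q  R  S  |  (P \leftrightarrow R)  (Q \leftrightarrow S)  (R \oplus P)  ((R \oplus P) \land S)  φ
F  F  F  F  |            T                      T                 F                  F             F
F  F  F  T  |            T                      F                 F                  F             T
F  F  T  F  |            F                      T                 T                  F             T
F  F  T  T  |            F                      F                 T                  T             F
F  T  F  F  |            T                      F                 F                  F             T
F  T  F  T  |            T                      T                 F                  F             F
F  T  T  F  |            F                      F                 T                  F             F
F  T  T  T  |            F                      T                 T                  T             F
T  F  F  F  |            F                      T                 T                  F             T
T  F  F  T  |            F                      F                 T                  T             F
T  F  T  F  |            T                      T                 F                  F             F
T  F  T  T  |            T                      F                 F                  F             T
T  T  F  F  |            F                      F                 T                  F             F
T  T  F  T  |            F                      T                 T                  T             F
T  T  T  F  |            T                      F                 F                  F             T
T  T  T  T  |            T                      T                 F                  F             F
The formula is true on 6 of the 16 rows.

6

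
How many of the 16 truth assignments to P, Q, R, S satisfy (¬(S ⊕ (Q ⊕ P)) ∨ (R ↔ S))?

  P   |   Q   |   R   |   S   | (Q ⊕ P) | (S ⊕ (Q ⊕ P)) | ¬(S ⊕ (Q ⊕ P)) | (R ↔ S) | (¬(S ⊕ (Q ⊕ P)) ∨ (R ↔ S))
----- | ----- | ----- | ----- | ------- | ------------- | -------------- | ------- | --------------------------
False | False | False | False |  False  |     False     |      True      |   True  |            True           
False | False | False |  True |  False  |      True     |     False      |  False  |           False           
False | False |  True | False |  False  |     False     |      True      |  False  |            True           
False | False |  True |  True |  False  |      True     |     False      |   True  |            True           
False |  True | False | False |   True  |      True     |     False      |   True  |            True           
False |  True | False |  True |   True  |     False     |      True      |  False  |            True           
False |  True |  True | False |   True  |      True     |     False      |  False  |           False           
False |  True |  True |  True |   True  |     False     |      True      |   True  |            True           
 True | False | False | False |   True  |      True     |     False      |   True  |            True           
 True | False | False |  True |   True  |     False     |      True      |  False  |            True           
 True | False |  True | False |   True  |      True     |     False      |  False  |           False           
 True | False |  True |  True |   True  |     False     |      True      |   True  |            True           
 True |  True | False | False |  False  |     False     |      True      |   True  |            True           
 True |  True | False |  True |  False  |      True     |     False      |  False  |           False           
 True |  True |  True | False |  False  |     False     |      True      |  False  |            True           
 True |  True |  True |  True |  False  |      True     |     False      |   True  |            True           
The formula is true on 12 of the 16 rows.

12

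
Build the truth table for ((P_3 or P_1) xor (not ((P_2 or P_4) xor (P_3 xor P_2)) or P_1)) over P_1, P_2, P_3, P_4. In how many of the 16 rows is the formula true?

P_1  P_2  P_3  P_4  |  (P_3 or P_1)  (P_2 or P_4)  (P_3 xor P_2)  φ
 0    0    0    0   |       0             0              0        1
 0    0    0    1   |       0             1              0        0
 0    0    1    0   |       1             0              1        1
 0    0    1    1   |       1             1              1        0
 0    1    0    0   |       0             1              1        1
 0    1    0    1   |       0             1              1        1
 0    1    1    0   |       1             1              0        1
 0    1    1    1   |       1             1              0        1
 1    0    0    0   |       1             0              0        0
 1    0    0    1   |       1             1              0        0
 1    0    1    0   |       1             0              1        0
 1    0    1    1   |       1             1              1        0
 1    1    0    0   |       1             1              1        0
 1    1    0    1   |       1             1              1        0
 1    1    1    0   |       1             1              0        0
 1    1    1    1   |       1             1              0        0
The formula is true on 6 of the 16 rows.

6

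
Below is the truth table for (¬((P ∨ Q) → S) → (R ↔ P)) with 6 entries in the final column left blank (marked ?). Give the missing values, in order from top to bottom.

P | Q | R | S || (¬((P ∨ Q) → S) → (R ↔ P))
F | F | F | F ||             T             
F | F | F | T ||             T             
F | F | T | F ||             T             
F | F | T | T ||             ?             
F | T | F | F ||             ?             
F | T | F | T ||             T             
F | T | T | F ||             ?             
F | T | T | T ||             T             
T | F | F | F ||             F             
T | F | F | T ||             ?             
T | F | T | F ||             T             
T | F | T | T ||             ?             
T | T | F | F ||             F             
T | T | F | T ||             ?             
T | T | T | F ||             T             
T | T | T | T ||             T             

T, T, F, T, T, T

Row P=F, Q=F, R=T, S=T: ¬((P ∨ Q) → S) = F, (R ↔ P) = F, so (¬((P ∨ Q) → S) → (R ↔ P)) = T.
Row P=F, Q=T, R=F, S=F: ¬((P ∨ Q) → S) = T, (R ↔ P) = T, so (¬((P ∨ Q) → S) → (R ↔ P)) = T.
Row P=F, Q=T, R=T, S=F: ¬((P ∨ Q) → S) = T, (R ↔ P) = F, so (¬((P ∨ Q) → S) → (R ↔ P)) = F.
Row P=T, Q=F, R=F, S=T: ¬((P ∨ Q) → S) = F, (R ↔ P) = F, so (¬((P ∨ Q) → S) → (R ↔ P)) = T.
Row P=T, Q=F, R=T, S=T: ¬((P ∨ Q) → S) = F, (R ↔ P) = T, so (¬((P ∨ Q) → S) → (R ↔ P)) = T.
Row P=T, Q=T, R=F, S=T: ¬((P ∨ Q) → S) = F, (R ↔ P) = F, so (¬((P ∨ Q) → S) → (R ↔ P)) = T.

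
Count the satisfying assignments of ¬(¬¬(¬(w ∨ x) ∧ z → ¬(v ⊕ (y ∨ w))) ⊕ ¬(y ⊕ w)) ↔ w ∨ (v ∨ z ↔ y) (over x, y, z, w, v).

14

x | y | z | w | v || φ
1 | 1 | 1 | 1 | 1 || 1
1 | 1 | 1 | 1 | 0 || 1
1 | 1 | 1 | 0 | 1 || 0
1 | 1 | 1 | 0 | 0 || 0
1 | 1 | 0 | 1 | 1 || 1
1 | 1 | 0 | 1 | 0 || 1
1 | 1 | 0 | 0 | 1 || 0
1 | 1 | 0 | 0 | 0 || 1
1 | 0 | 1 | 1 | 1 || 0
1 | 0 | 1 | 1 | 0 || 0
1 | 0 | 1 | 0 | 1 || 0
1 | 0 | 1 | 0 | 0 || 0
1 | 0 | 0 | 1 | 1 || 0
1 | 0 | 0 | 1 | 0 || 0
1 | 0 | 0 | 0 | 1 || 0
1 | 0 | 0 | 0 | 0 || 1
0 | 1 | 1 | 1 | 1 || 1
0 | 1 | 1 | 1 | 0 || 1
0 | 1 | 1 | 0 | 1 || 0
0 | 1 | 1 | 0 | 0 || 1
0 | 1 | 0 | 1 | 1 || 1
0 | 1 | 0 | 1 | 0 || 1
0 | 1 | 0 | 0 | 1 || 0
0 | 1 | 0 | 0 | 0 || 1
0 | 0 | 1 | 1 | 1 || 0
0 | 0 | 1 | 1 | 0 || 0
0 | 0 | 1 | 0 | 1 || 1
0 | 0 | 1 | 0 | 0 || 0
0 | 0 | 0 | 1 | 1 || 0
0 | 0 | 0 | 1 | 0 || 0
0 | 0 | 0 | 0 | 1 || 0
0 | 0 | 0 | 0 | 0 || 1
The formula is true on 14 of the 32 rows.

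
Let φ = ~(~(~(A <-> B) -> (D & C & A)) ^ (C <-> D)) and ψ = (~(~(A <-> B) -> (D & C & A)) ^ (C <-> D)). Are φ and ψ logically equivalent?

A  B  C  D  |  φ  ψ
T  T  T  T  |  F  T
T  T  T  F  |  T  F
T  T  F  T  |  T  F
T  T  F  F  |  F  T
T  F  T  T  |  F  T
T  F  T  F  |  F  T
T  F  F  T  |  F  T
T  F  F  F  |  T  F
F  T  T  T  |  T  F
F  T  T  F  |  F  T
F  T  F  T  |  F  T
F  T  F  F  |  T  F
F  F  T  T  |  F  T
F  F  T  F  |  T  F
F  F  F  T  |  T  F
F  F  F  F  |  F  T
The columns differ at A=T, B=T, C=T, D=T (φ=F, ψ=T), so they are not equivalent.

not equivalent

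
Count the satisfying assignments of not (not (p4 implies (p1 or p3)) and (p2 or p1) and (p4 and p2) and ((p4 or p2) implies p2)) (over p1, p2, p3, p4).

15

p1 | p2 | p3 | p4 | φ
-- | -- | -- | -- | -
0  | 0  | 0  | 0  | 1
0  | 0  | 0  | 1  | 1
0  | 0  | 1  | 0  | 1
0  | 0  | 1  | 1  | 1
0  | 1  | 0  | 0  | 1
0  | 1  | 0  | 1  | 0
0  | 1  | 1  | 0  | 1
0  | 1  | 1  | 1  | 1
1  | 0  | 0  | 0  | 1
1  | 0  | 0  | 1  | 1
1  | 0  | 1  | 0  | 1
1  | 0  | 1  | 1  | 1
1  | 1  | 0  | 0  | 1
1  | 1  | 0  | 1  | 1
1  | 1  | 1  | 0  | 1
1  | 1  | 1  | 1  | 1
The formula is true on 15 of the 16 rows.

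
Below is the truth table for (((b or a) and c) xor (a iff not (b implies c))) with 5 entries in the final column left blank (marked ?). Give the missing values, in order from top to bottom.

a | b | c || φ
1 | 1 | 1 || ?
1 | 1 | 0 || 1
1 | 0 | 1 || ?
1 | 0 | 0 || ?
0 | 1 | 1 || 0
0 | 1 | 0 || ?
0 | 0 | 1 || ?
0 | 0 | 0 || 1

Row a=1, b=1, c=1: ((b or a) and c) = 1, (a iff not (b implies c)) = 0, so the formula = 1.
Row a=1, b=0, c=1: ((b or a) and c) = 1, (a iff not (b implies c)) = 0, so the formula = 1.
Row a=1, b=0, c=0: ((b or a) and c) = 0, (a iff not (b implies c)) = 0, so the formula = 0.
Row a=0, b=1, c=0: ((b or a) and c) = 0, (a iff not (b implies c)) = 0, so the formula = 0.
Row a=0, b=0, c=1: ((b or a) and c) = 0, (a iff not (b implies c)) = 1, so the formula = 1.

1, 1, 0, 0, 1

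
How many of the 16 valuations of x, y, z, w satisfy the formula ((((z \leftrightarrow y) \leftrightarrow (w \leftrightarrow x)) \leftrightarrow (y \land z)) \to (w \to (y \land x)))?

x | y | z | w || φ
1 | 1 | 1 | 1 || 1
1 | 1 | 1 | 0 || 1
1 | 1 | 0 | 1 || 1
1 | 1 | 0 | 0 || 1
1 | 0 | 1 | 1 || 0
1 | 0 | 1 | 0 || 1
1 | 0 | 0 | 1 || 1
1 | 0 | 0 | 0 || 1
0 | 1 | 1 | 1 || 1
0 | 1 | 1 | 0 || 1
0 | 1 | 0 | 1 || 1
0 | 1 | 0 | 0 || 1
0 | 0 | 1 | 1 || 1
0 | 0 | 1 | 0 || 1
0 | 0 | 0 | 1 || 0
0 | 0 | 0 | 0 || 1
The formula is true on 14 of the 16 rows.

14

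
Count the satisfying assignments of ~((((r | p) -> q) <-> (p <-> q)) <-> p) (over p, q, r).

1

  p      q      r       (r | p)  ((r | p) -> q)  (p <-> q)    φ  
 True   True   True       True        True          True    False
 True   True  False       True        True          True    False
 True  False   True       True       False         False    False
 True  False  False       True       False         False    False
False   True   True       True        True         False    False
False   True  False      False        True         False    False
False  False   True       True       False          True    False
False  False  False      False        True          True     True
The formula is true on 1 of the 8 rows.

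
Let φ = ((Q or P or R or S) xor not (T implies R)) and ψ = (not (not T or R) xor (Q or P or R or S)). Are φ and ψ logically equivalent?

P | Q | R | S | T | φ | ψ
- | - | - | - | - | - | -
1 | 1 | 1 | 1 | 1 | 1 | 1
1 | 1 | 1 | 1 | 0 | 1 | 1
1 | 1 | 1 | 0 | 1 | 1 | 1
1 | 1 | 1 | 0 | 0 | 1 | 1
1 | 1 | 0 | 1 | 1 | 0 | 0
1 | 1 | 0 | 1 | 0 | 1 | 1
1 | 1 | 0 | 0 | 1 | 0 | 0
1 | 1 | 0 | 0 | 0 | 1 | 1
1 | 0 | 1 | 1 | 1 | 1 | 1
1 | 0 | 1 | 1 | 0 | 1 | 1
1 | 0 | 1 | 0 | 1 | 1 | 1
1 | 0 | 1 | 0 | 0 | 1 | 1
1 | 0 | 0 | 1 | 1 | 0 | 0
1 | 0 | 0 | 1 | 0 | 1 | 1
1 | 0 | 0 | 0 | 1 | 0 | 0
1 | 0 | 0 | 0 | 0 | 1 | 1
0 | 1 | 1 | 1 | 1 | 1 | 1
0 | 1 | 1 | 1 | 0 | 1 | 1
0 | 1 | 1 | 0 | 1 | 1 | 1
0 | 1 | 1 | 0 | 0 | 1 | 1
0 | 1 | 0 | 1 | 1 | 0 | 0
0 | 1 | 0 | 1 | 0 | 1 | 1
0 | 1 | 0 | 0 | 1 | 0 | 0
0 | 1 | 0 | 0 | 0 | 1 | 1
0 | 0 | 1 | 1 | 1 | 1 | 1
0 | 0 | 1 | 1 | 0 | 1 | 1
0 | 0 | 1 | 0 | 1 | 1 | 1
0 | 0 | 1 | 0 | 0 | 1 | 1
0 | 0 | 0 | 1 | 1 | 0 | 0
0 | 0 | 0 | 1 | 0 | 1 | 1
0 | 0 | 0 | 0 | 1 | 1 | 1
0 | 0 | 0 | 0 | 0 | 0 | 0
The columns for φ and ψ agree on every row, so they are logically equivalent.

equivalent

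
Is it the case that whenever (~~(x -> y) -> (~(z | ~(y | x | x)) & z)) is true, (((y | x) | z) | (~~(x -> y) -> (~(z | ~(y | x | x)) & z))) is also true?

yes

x | y | z || φ | ψ
T | T | T || F | T
T | T | F || F | T
T | F | T || T | T
T | F | F || T | T
F | T | T || F | T
F | T | F || F | T
F | F | T || F | T
F | F | F || F | F
In every row where φ is true, ψ is also true, so φ ⊨ ψ.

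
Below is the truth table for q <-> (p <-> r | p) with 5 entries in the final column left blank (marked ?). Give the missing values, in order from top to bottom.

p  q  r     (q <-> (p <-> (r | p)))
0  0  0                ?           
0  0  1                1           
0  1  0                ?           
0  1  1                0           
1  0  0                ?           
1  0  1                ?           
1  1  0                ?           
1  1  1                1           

0, 1, 0, 0, 1

Row p=0, q=0, r=0: (p <-> r | p) = 1, so (q <-> (p <-> (r | p))) = 0.
Row p=0, q=1, r=0: (p <-> r | p) = 1, so (q <-> (p <-> (r | p))) = 1.
Row p=1, q=0, r=0: (p <-> r | p) = 1, so (q <-> (p <-> (r | p))) = 0.
Row p=1, q=0, r=1: (p <-> r | p) = 1, so (q <-> (p <-> (r | p))) = 0.
Row p=1, q=1, r=0: (p <-> r | p) = 1, so (q <-> (p <-> (r | p))) = 1.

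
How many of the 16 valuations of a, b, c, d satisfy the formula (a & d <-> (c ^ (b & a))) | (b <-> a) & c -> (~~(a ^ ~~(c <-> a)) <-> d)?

10

a | b | c | d || φ
T | T | T | T || F
T | T | T | F || T
T | T | F | T || T
T | T | F | F || T
T | F | T | T || F
T | F | T | F || T
T | F | F | T || T
T | F | F | F || F
F | T | T | T || T
F | T | T | F || T
F | T | F | T || T
F | T | F | F || F
F | F | T | T || F
F | F | T | F || T
F | F | F | T || T
F | F | F | F || F
The formula is true on 10 of the 16 rows.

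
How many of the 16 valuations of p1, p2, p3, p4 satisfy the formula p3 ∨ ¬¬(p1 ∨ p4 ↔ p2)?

12

p1  p2  p3  p4  |  (p1 ∨ p4)  ((p1 ∨ p4) ↔ p2)  ¬((p1 ∨ p4) ↔ p2)  ¬¬((p1 ∨ p4) ↔ p2)  (p3 ∨ ¬¬((p1 ∨ p4) ↔ p2))
1   1   1   1   |      1             1                  0                  1                       1            
1   1   1   0   |      1             1                  0                  1                       1            
1   1   0   1   |      1             1                  0                  1                       1            
1   1   0   0   |      1             1                  0                  1                       1            
1   0   1   1   |      1             0                  1                  0                       1            
1   0   1   0   |      1             0                  1                  0                       1            
1   0   0   1   |      1             0                  1                  0                       0            
1   0   0   0   |      1             0                  1                  0                       0            
0   1   1   1   |      1             1                  0                  1                       1            
0   1   1   0   |      0             0                  1                  0                       1            
0   1   0   1   |      1             1                  0                  1                       1            
0   1   0   0   |      0             0                  1                  0                       0            
0   0   1   1   |      1             0                  1                  0                       1            
0   0   1   0   |      0             1                  0                  1                       1            
0   0   0   1   |      1             0                  1                  0                       0            
0   0   0   0   |      0             1                  0                  1                       1            
The formula is true on 12 of the 16 rows.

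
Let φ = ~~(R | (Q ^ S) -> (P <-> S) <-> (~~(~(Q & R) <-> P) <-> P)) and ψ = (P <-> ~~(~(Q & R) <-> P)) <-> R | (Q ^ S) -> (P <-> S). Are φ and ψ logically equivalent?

P  Q  R  S  |  φ  ψ
1  1  1  1  |  0  0
1  1  1  0  |  1  1
1  1  0  1  |  1  1
1  1  0  0  |  0  0
1  0  1  1  |  1  1
1  0  1  0  |  0  0
1  0  0  1  |  1  1
1  0  0  0  |  1  1
0  1  1  1  |  1  1
0  1  1  0  |  0  0
0  1  0  1  |  1  1
0  1  0  0  |  1  1
0  0  1  1  |  0  0
0  0  1  0  |  1  1
0  0  0  1  |  0  0
0  0  0  0  |  1  1
The columns for φ and ψ agree on every row, so they are logically equivalent.

equivalent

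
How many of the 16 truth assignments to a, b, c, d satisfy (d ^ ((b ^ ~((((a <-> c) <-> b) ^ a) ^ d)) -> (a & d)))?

a | b | c | d | φ
- | - | - | - | -
0 | 0 | 0 | 0 | 0
0 | 0 | 0 | 1 | 0
0 | 0 | 1 | 0 | 1
0 | 0 | 1 | 1 | 1
0 | 1 | 0 | 0 | 0
0 | 1 | 0 | 1 | 0
0 | 1 | 1 | 0 | 1
0 | 1 | 1 | 1 | 1
1 | 0 | 0 | 0 | 0
1 | 0 | 0 | 1 | 0
1 | 0 | 1 | 0 | 1
1 | 0 | 1 | 1 | 0
1 | 1 | 0 | 0 | 0
1 | 1 | 0 | 1 | 0
1 | 1 | 1 | 0 | 1
1 | 1 | 1 | 1 | 0
The formula is true on 6 of the 16 rows.

6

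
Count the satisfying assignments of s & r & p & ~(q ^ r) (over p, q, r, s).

p  q  r  s  |  (s & r & p & ~(q ^ r))
0  0  0  0  |            0           
0  0  0  1  |            0           
0  0  1  0  |            0           
0  0  1  1  |            0           
0  1  0  0  |            0           
0  1  0  1  |            0           
0  1  1  0  |            0           
0  1  1  1  |            0           
1  0  0  0  |            0           
1  0  0  1  |            0           
1  0  1  0  |            0           
1  0  1  1  |            0           
1  1  0  0  |            0           
1  1  0  1  |            0           
1  1  1  0  |            0           
1  1  1  1  |            1           
The formula is true on 1 of the 16 rows.

1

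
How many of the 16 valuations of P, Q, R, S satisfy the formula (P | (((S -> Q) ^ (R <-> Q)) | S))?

  P   |   Q   |   R   |   S   |   φ  
----- | ----- | ----- | ----- | -----
False | False | False | False | False
False | False | False |  True |  True
False | False |  True | False |  True
False | False |  True |  True |  True
False |  True | False | False |  True
False |  True | False |  True |  True
False |  True |  True | False | False
False |  True |  True |  True |  True
 True | False | False | False |  True
 True | False | False |  True |  True
 True | False |  True | False |  True
 True | False |  True |  True |  True
 True |  True | False | False |  True
 True |  True | False |  True |  True
 True |  True |  True | False |  True
 True |  True |  True |  True |  True
The formula is true on 14 of the 16 rows.

14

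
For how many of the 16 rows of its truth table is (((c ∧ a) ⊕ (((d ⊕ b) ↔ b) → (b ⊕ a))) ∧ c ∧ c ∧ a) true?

1

  a   |   b   |   c   |   d   |   φ  
----- | ----- | ----- | ----- | -----
 True |  True |  True |  True | False
 True |  True |  True | False |  True
 True |  True | False |  True | False
 True |  True | False | False | False
 True | False |  True |  True | False
 True | False |  True | False | False
 True | False | False |  True | False
 True | False | False | False | False
False |  True |  True |  True | False
False |  True |  True | False | False
False |  True | False |  True | False
False |  True | False | False | False
False | False |  True |  True | False
False | False |  True | False | False
False | False | False |  True | False
False | False | False | False | False
The formula is true on 1 of the 16 rows.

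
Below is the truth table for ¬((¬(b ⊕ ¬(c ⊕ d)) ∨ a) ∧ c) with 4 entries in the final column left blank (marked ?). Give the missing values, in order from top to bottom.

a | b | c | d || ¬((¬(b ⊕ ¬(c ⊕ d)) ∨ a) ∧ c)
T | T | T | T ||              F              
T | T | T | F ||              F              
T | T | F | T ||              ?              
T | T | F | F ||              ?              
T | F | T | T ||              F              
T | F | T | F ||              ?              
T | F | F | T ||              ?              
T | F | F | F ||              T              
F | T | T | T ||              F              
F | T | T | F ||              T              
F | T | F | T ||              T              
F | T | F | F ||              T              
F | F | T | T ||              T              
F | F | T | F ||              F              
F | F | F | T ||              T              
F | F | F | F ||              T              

Row a=T, b=T, c=F, d=T: (¬(b ⊕ ¬(c ⊕ d)) ∨ a) = T, ((¬(b ⊕ ¬(c ⊕ d)) ∨ a) ∧ c) = F, so ¬((¬(b ⊕ ¬(c ⊕ d)) ∨ a) ∧ c) = T.
Row a=T, b=T, c=F, d=F: (¬(b ⊕ ¬(c ⊕ d)) ∨ a) = T, ((¬(b ⊕ ¬(c ⊕ d)) ∨ a) ∧ c) = F, so ¬((¬(b ⊕ ¬(c ⊕ d)) ∨ a) ∧ c) = T.
Row a=T, b=F, c=T, d=F: (¬(b ⊕ ¬(c ⊕ d)) ∨ a) = T, ((¬(b ⊕ ¬(c ⊕ d)) ∨ a) ∧ c) = T, so ¬((¬(b ⊕ ¬(c ⊕ d)) ∨ a) ∧ c) = F.
Row a=T, b=F, c=F, d=T: (¬(b ⊕ ¬(c ⊕ d)) ∨ a) = T, ((¬(b ⊕ ¬(c ⊕ d)) ∨ a) ∧ c) = F, so ¬((¬(b ⊕ ¬(c ⊕ d)) ∨ a) ∧ c) = T.

T, T, F, T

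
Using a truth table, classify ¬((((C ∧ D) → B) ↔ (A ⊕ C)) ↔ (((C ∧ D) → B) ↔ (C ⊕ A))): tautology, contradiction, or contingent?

contradiction

A  B  C  D  |  (C ∧ D)  ((C ∧ D) → B)  (A ⊕ C)  (((C ∧ D) → B) ↔ (A ⊕ C))  (C ⊕ A)  (((C ∧ D) → B) ↔ (C ⊕ A))  φ
T  T  T  T  |     T           T           F                 F                 F                 F              F
T  T  T  F  |     F           T           F                 F                 F                 F              F
T  T  F  T  |     F           T           T                 T                 T                 T              F
T  T  F  F  |     F           T           T                 T                 T                 T              F
T  F  T  T  |     T           F           F                 T                 F                 T              F
T  F  T  F  |     F           T           F                 F                 F                 F              F
T  F  F  T  |     F           T           T                 T                 T                 T              F
T  F  F  F  |     F           T           T                 T                 T                 T              F
F  T  T  T  |     T           T           T                 T                 T                 T              F
F  T  T  F  |     F           T           T                 T                 T                 T              F
F  T  F  T  |     F           T           F                 F                 F                 F              F
F  T  F  F  |     F           T           F                 F                 F                 F              F
F  F  T  T  |     T           F           T                 F                 T                 F              F
F  F  T  F  |     F           T           T                 T                 T                 T              F
F  F  F  T  |     F           T           F                 F                 F                 F              F
F  F  F  F  |     F           T           F                 F                 F                 F              F
Every row is F, so the formula is a contradiction.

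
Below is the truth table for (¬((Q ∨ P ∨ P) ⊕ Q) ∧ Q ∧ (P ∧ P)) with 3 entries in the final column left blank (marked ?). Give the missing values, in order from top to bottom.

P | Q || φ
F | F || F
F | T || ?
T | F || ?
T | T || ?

F, F, T

Row P=F, Q=T: ¬((Q ∨ P ∨ P) ⊕ Q) = T, (P ∧ P) = F, so the formula = F.
Row P=T, Q=F: ¬((Q ∨ P ∨ P) ⊕ Q) = F, (P ∧ P) = T, so the formula = F.
Row P=T, Q=T: ¬((Q ∨ P ∨ P) ⊕ Q) = T, (P ∧ P) = T, so the formula = T.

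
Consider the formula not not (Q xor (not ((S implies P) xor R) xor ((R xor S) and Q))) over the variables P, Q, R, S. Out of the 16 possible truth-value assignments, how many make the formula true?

  P      Q      R      S    |    φ  
 True   True   True   True  |  False
 True   True   True  False  |   True
 True   True  False   True  |  False
 True   True  False  False  |   True
 True  False   True   True  |   True
 True  False   True  False  |   True
 True  False  False   True  |  False
 True  False  False  False  |  False
False   True   True   True  |   True
False   True   True  False  |   True
False   True  False   True  |   True
False   True  False  False  |   True
False  False   True   True  |  False
False  False   True  False  |   True
False  False  False   True  |   True
False  False  False  False  |  False
The formula is true on 10 of the 16 rows.

10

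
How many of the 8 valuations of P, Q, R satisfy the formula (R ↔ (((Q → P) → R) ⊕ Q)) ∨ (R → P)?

7

P | Q | R || (Q → P) | ((Q → P) → R) | (((Q → P) → R) ⊕ Q) | (R ↔ (((Q → P) → R) ⊕ Q)) | (R → P) | φ
F | F | F ||    T    |       F       |          F          |             T             |    T    | T
F | F | T ||    T    |       T       |          T          |             T             |    F    | T
F | T | F ||    F    |       T       |          F          |             T             |    T    | T
F | T | T ||    F    |       T       |          F          |             F             |    F    | F
T | F | F ||    T    |       F       |          F          |             T             |    T    | T
T | F | T ||    T    |       T       |          T          |             T             |    T    | T
T | T | F ||    T    |       F       |          T          |             F             |    T    | T
T | T | T ||    T    |       T       |          F          |             F             |    T    | T
The formula is true on 7 of the 8 rows.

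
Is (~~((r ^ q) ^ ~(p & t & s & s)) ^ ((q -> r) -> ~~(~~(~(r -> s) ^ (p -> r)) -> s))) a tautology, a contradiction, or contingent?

p | q | r | s | t || φ
F | F | F | F | F || T
F | F | F | F | T || T
F | F | F | T | F || F
F | F | F | T | T || F
F | F | T | F | F || T
F | F | T | F | T || T
F | F | T | T | F || T
F | F | T | T | T || T
F | T | F | F | F || T
F | T | F | F | T || T
F | T | F | T | F || T
F | T | F | T | T || T
F | T | T | F | F || F
F | T | T | F | T || F
F | T | T | T | F || F
F | T | T | T | T || F
T | F | F | F | F || F
T | F | F | F | T || F
T | F | F | T | F || F
T | F | F | T | T || T
T | F | T | F | F || T
T | F | T | F | T || T
T | F | T | T | F || T
T | F | T | T | T || F
T | T | F | F | F || T
T | T | F | F | T || T
T | T | F | T | F || T
T | T | F | T | T || F
T | T | T | F | F || F
T | T | T | F | T || F
T | T | T | T | F || F
T | T | T | T | T || T
18 of 32 rows are T, so the formula is contingent.

contingent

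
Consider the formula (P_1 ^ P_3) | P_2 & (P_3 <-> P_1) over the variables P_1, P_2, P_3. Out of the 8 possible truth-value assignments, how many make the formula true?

6

P_1  P_2  P_3  |  (P_1 ^ P_3)  (P_3 <-> P_1)  (P_2 & (P_3 <-> P_1))  φ
 T    T    T   |       F             T                  T            T
 T    T    F   |       T             F                  F            T
 T    F    T   |       F             T                  F            F
 T    F    F   |       T             F                  F            T
 F    T    T   |       T             F                  F            T
 F    T    F   |       F             T                  T            T
 F    F    T   |       T             F                  F            T
 F    F    F   |       F             T                  F            F
The formula is true on 6 of the 8 rows.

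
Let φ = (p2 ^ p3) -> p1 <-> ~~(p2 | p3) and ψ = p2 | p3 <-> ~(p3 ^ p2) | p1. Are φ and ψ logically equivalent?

p1  p2  p3  |  φ  ψ
0   0   0   |  0  0
0   0   1   |  0  0
0   1   0   |  0  0
0   1   1   |  1  1
1   0   0   |  0  0
1   0   1   |  1  1
1   1   0   |  1  1
1   1   1   |  1  1
The columns for φ and ψ agree on every row, so they are logically equivalent.

equivalent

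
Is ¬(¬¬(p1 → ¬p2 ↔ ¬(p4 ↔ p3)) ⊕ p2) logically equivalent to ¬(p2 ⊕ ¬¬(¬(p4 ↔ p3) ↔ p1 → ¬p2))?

p1  p2  p3  p4  |  φ  ψ
T   T   T   T   |  T  T
T   T   T   F   |  F  F
T   T   F   T   |  F  F
T   T   F   F   |  T  T
T   F   T   T   |  T  T
T   F   T   F   |  F  F
T   F   F   T   |  F  F
T   F   F   F   |  T  T
F   T   T   T   |  F  F
F   T   T   F   |  T  T
F   T   F   T   |  T  T
F   T   F   F   |  F  F
F   F   T   T   |  T  T
F   F   T   F   |  F  F
F   F   F   T   |  F  F
F   F   F   F   |  T  T
The columns for φ and ψ agree on every row, so they are logically equivalent.

equivalent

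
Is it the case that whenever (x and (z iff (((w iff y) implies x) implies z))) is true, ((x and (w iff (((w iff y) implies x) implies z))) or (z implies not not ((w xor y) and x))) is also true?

no

x | y | z | w || φ | ψ
T | T | T | T || T | T
T | T | T | F || T | T
T | T | F | T || T | T
T | T | F | F || T | T
T | F | T | T || T | T
T | F | T | F || T | F
T | F | F | T || T | T
T | F | F | F || T | T
F | T | T | T || F | F
F | T | T | F || F | F
F | T | F | T || F | T
F | T | F | F || F | T
F | F | T | T || F | F
F | F | T | F || F | F
F | F | F | T || F | T
F | F | F | F || F | T
At x=T, y=F, z=T, w=F we have φ true but ψ false, so φ does not entail ψ.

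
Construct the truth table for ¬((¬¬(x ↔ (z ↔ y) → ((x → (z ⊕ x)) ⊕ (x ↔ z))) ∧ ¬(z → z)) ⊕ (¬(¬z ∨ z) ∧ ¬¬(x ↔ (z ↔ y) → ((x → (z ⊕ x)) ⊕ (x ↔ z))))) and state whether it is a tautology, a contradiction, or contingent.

x | y | z || φ
F | F | F || T
F | F | T || T
F | T | F || T
F | T | T || T
T | F | F || T
T | F | T || T
T | T | F || T
T | T | T || T
Every row is T, so the formula is a tautology.

tautology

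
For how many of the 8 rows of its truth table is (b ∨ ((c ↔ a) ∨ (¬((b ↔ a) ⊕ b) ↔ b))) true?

a  b  c  |  (c ↔ a)  (b ↔ a)  ((b ↔ a) ⊕ b)  ¬((b ↔ a) ⊕ b)  (¬((b ↔ a) ⊕ b) ↔ b)  φ
1  1  1  |     1        1           0              1                  1            1
1  1  0  |     0        1           0              1                  1            1
1  0  1  |     1        0           0              1                  0            1
1  0  0  |     0        0           0              1                  0            0
0  1  1  |     0        0           1              0                  0            1
0  1  0  |     1        0           1              0                  0            1
0  0  1  |     0        1           1              0                  1            1
0  0  0  |     1        1           1              0                  1            1
The formula is true on 7 of the 8 rows.

7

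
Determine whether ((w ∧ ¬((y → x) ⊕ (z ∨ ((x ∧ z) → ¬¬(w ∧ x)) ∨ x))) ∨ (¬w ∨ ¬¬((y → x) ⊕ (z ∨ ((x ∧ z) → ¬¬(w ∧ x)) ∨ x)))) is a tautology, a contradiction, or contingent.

x | y | z | w || (y → x) | (x ∧ z) | (w ∧ x) | ¬(w ∧ x) | ¬¬(w ∧ x) | ((x ∧ z) → ¬¬(w ∧ x)) | ¬w | φ
0 | 0 | 0 | 0 ||    1    |    0    |    0    |    1     |     0     |           1           | 1  | 1
0 | 0 | 0 | 1 ||    1    |    0    |    0    |    1     |     0     |           1           | 0  | 1
0 | 0 | 1 | 0 ||    1    |    0    |    0    |    1     |     0     |           1           | 1  | 1
0 | 0 | 1 | 1 ||    1    |    0    |    0    |    1     |     0     |           1           | 0  | 1
0 | 1 | 0 | 0 ||    0    |    0    |    0    |    1     |     0     |           1           | 1  | 1
0 | 1 | 0 | 1 ||    0    |    0    |    0    |    1     |     0     |           1           | 0  | 1
0 | 1 | 1 | 0 ||    0    |    0    |    0    |    1     |     0     |           1           | 1  | 1
0 | 1 | 1 | 1 ||    0    |    0    |    0    |    1     |     0     |           1           | 0  | 1
1 | 0 | 0 | 0 ||    1    |    0    |    0    |    1     |     0     |           1           | 1  | 1
1 | 0 | 0 | 1 ||    1    |    0    |    1    |    0     |     1     |           1           | 0  | 1
1 | 0 | 1 | 0 ||    1    |    1    |    0    |    1     |     0     |           0           | 1  | 1
1 | 0 | 1 | 1 ||    1    |    1    |    1    |    0     |     1     |           1           | 0  | 1
1 | 1 | 0 | 0 ||    1    |    0    |    0    |    1     |     0     |           1           | 1  | 1
1 | 1 | 0 | 1 ||    1    |    0    |    1    |    0     |     1     |           1           | 0  | 1
1 | 1 | 1 | 0 ||    1    |    1    |    0    |    1     |     0     |           0           | 1  | 1
1 | 1 | 1 | 1 ||    1    |    1    |    1    |    0     |     1     |           1           | 0  | 1
Every row is 1, so the formula is a tautology.

tautology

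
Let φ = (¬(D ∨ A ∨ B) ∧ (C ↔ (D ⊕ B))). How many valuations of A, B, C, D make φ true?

  A      B      C      D    |  (D ∨ A ∨ B)  ¬(D ∨ A ∨ B)  (D ⊕ B)  (C ↔ (D ⊕ B))  (¬(D ∨ A ∨ B) ∧ (C ↔ (D ⊕ B)))
 True   True   True   True  |      True        False       False       False                  False             
 True   True   True  False  |      True        False        True        True                  False             
 True   True  False   True  |      True        False       False        True                  False             
 True   True  False  False  |      True        False        True       False                  False             
 True  False   True   True  |      True        False        True        True                  False             
 True  False   True  False  |      True        False       False       False                  False             
 True  False  False   True  |      True        False        True       False                  False             
 True  False  False  False  |      True        False       False        True                  False             
False   True   True   True  |      True        False       False       False                  False             
False   True   True  False  |      True        False        True        True                  False             
False   True  False   True  |      True        False       False        True                  False             
False   True  False  False  |      True        False        True       False                  False             
False  False   True   True  |      True        False        True        True                  False             
False  False   True  False  |     False         True       False       False                  False             
False  False  False   True  |      True        False        True       False                  False             
False  False  False  False  |     False         True       False        True                   True             
The formula is true on 1 of the 16 rows.

1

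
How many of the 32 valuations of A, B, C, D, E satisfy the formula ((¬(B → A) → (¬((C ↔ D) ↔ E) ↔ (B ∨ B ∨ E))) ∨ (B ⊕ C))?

30

  A   |   B   |   C   |   D   |   E   ||   φ  
 True |  True |  True |  True |  True ||  True
 True |  True |  True |  True | False ||  True
 True |  True |  True | False |  True ||  True
 True |  True |  True | False | False ||  True
 True |  True | False |  True |  True ||  True
 True |  True | False |  True | False ||  True
 True |  True | False | False |  True ||  True
 True |  True | False | False | False ||  True
 True | False |  True |  True |  True ||  True
 True | False |  True |  True | False ||  True
 True | False |  True | False |  True ||  True
 True | False |  True | False | False ||  True
 True | False | False |  True |  True ||  True
 True | False | False |  True | False ||  True
 True | False | False | False |  True ||  True
 True | False | False | False | False ||  True
False |  True |  True |  True |  True || False
False |  True |  True |  True | False ||  True
False |  True |  True | False |  True ||  True
False |  True |  True | False | False || False
False |  True | False |  True |  True ||  True
False |  True | False |  True | False ||  True
False |  True | False | False |  True ||  True
False |  True | False | False | False ||  True
False | False |  True |  True |  True ||  True
False | False |  True |  True | False ||  True
False | False |  True | False |  True ||  True
False | False |  True | False | False ||  True
False | False | False |  True |  True ||  True
False | False | False |  True | False ||  True
False | False | False | False |  True ||  True
False | False | False | False | False ||  True
The formula is true on 30 of the 32 rows.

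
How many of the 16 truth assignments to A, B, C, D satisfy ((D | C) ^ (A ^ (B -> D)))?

A  B  C  D     (D | C)  (B -> D)  (A ^ (B -> D))  ((D | C) ^ (A ^ (B -> D)))
T  T  T  T        T        T            F                     T             
T  T  T  F        T        F            T                     F             
T  T  F  T        T        T            F                     T             
T  T  F  F        F        F            T                     T             
T  F  T  T        T        T            F                     T             
T  F  T  F        T        T            F                     T             
T  F  F  T        T        T            F                     T             
T  F  F  F        F        T            F                     F             
F  T  T  T        T        T            T                     F             
F  T  T  F        T        F            F                     T             
F  T  F  T        T        T            T                     F             
F  T  F  F        F        F            F                     F             
F  F  T  T        T        T            T                     F             
F  F  T  F        T        T            T                     F             
F  F  F  T        T        T            T                     F             
F  F  F  F        F        T            T                     T             
The formula is true on 8 of the 16 rows.

8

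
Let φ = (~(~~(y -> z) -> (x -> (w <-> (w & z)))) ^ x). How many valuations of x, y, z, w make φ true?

7

  x      y      z      w    |  (y -> z)  ~(y -> z)  ~~(y -> z)  (w & z)  (w <-> (w & z))  (x -> (w <-> (w & z)))    φ  
 True   True   True   True  |    True      False       True       True         True                True            True
 True   True   True  False  |    True      False       True      False         True                True            True
 True   True  False   True  |   False       True      False      False        False               False            True
 True   True  False  False  |   False       True      False      False         True                True            True
 True  False   True   True  |    True      False       True       True         True                True            True
 True  False   True  False  |    True      False       True      False         True                True            True
 True  False  False   True  |    True      False       True      False        False               False           False
 True  False  False  False  |    True      False       True      False         True                True            True
False   True   True   True  |    True      False       True       True         True                True           False
False   True   True  False  |    True      False       True      False         True                True           False
False   True  False   True  |   False       True      False      False        False                True           False
False   True  False  False  |   False       True      False      False         True                True           False
False  False   True   True  |    True      False       True       True         True                True           False
False  False   True  False  |    True      False       True      False         True                True           False
False  False  False   True  |    True      False       True      False        False                True           False
False  False  False  False  |    True      False       True      False         True                True           False
The formula is true on 7 of the 16 rows.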